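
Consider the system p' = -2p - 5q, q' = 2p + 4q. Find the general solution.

Coefficient matrix A = [[-2, -5], [2, 4]].
Characteristic polynomial det(A - λI) = λ^2 - 2λ + 2 = 0.
Eigenvalues λ = 1 ± i (complex conjugate pair).
For λ=1+i: an eigenvector is (1,-1) - i(2,-1) = (1 - 2i, -1 + i).
A real fundamental pair from Re and Im of e^((1+i)t)v: X_1 = e^(t)(cos(t)·(1,-1) + sin(t)·(2,-1)), X_2 = e^(t)(sin(t)·(1,-1) - cos(t)·(2,-1)).
General solution: C_1X_1 + C_2X_2.

p(t) = 2C_1e^(t)sin(t) + C_1e^(t)cos(t) + C_2e^(t)sin(t) - 2C_2e^(t)cos(t), q(t) = -C_1e^(t)sin(t) - C_1e^(t)cos(t) - C_2e^(t)sin(t) + C_2e^(t)cos(t)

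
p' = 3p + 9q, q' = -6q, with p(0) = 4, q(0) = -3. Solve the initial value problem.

p(t) = e^(3t) + 3e^(-6t), q(t) = -3e^(-6t)

Coefficient matrix A = [[3, 9], [0, -6]].
Characteristic polynomial det(A - λI) = λ^2 + 3λ - 18 = 0.
Eigenvalues λ = 3, -6.
For λ=3: (A-λI) row 1 is [0, 9], so an eigenvector is (1, 0).
For λ=-6: (A-λI) row 1 is [9, 9], so an eigenvector is (-1, 1).
General solution: K_1e^(3t)(1,0) + K_2e^(-6t)(-1,1).
Applying p(0)=4, q(0)=-3 gives K_1=1, K_2=-3.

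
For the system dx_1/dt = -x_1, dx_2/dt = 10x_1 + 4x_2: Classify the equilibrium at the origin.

saddle

A = [[-1,0],[10,4]]; det(A-λI) = λ^2 - 3λ - 4.
λ = -1, 4: opposite signs.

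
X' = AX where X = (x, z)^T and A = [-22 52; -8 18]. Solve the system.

Coefficient matrix A = [[-22, 52], [-8, 18]].
Characteristic polynomial det(A - λI) = λ^2 + 4λ + 20 = 0.
Eigenvalues λ = -2 ± 4i (complex conjugate pair).
For λ=-2+4i: an eigenvector is (-3,-1) - i(2,1) = (-3 - 2i, -1 - i).
A real fundamental pair from Re and Im of e^((-2+4i)t)v: X_1 = e^(-2t)(cos(4t)·(-3,-1) + sin(4t)·(2,1)), X_2 = e^(-2t)(sin(4t)·(-3,-1) - cos(4t)·(2,1)).
General solution: c_1X_1 + c_2X_2.

x(t) = 2c_1e^(-2t)sin(4t) - 3c_1e^(-2t)cos(4t) - 3c_2e^(-2t)sin(4t) - 2c_2e^(-2t)cos(4t), z(t) = c_1e^(-2t)sin(4t) - c_1e^(-2t)cos(4t) - c_2e^(-2t)sin(4t) - c_2e^(-2t)cos(4t)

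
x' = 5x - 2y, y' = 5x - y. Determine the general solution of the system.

x(t) = K_1e^(2t)sin(t) - K_1e^(2t)cos(t) - K_2e^(2t)sin(t) - K_2e^(2t)cos(t), y(t) = K_1e^(2t)sin(t) - 2K_1e^(2t)cos(t) - 2K_2e^(2t)sin(t) - K_2e^(2t)cos(t)

Coefficient matrix A = [[5, -2], [5, -1]].
Characteristic polynomial det(A - λI) = λ^2 - 4λ + 5 = 0.
Eigenvalues λ = 2 ± i (complex conjugate pair).
For λ=2+i: an eigenvector is (-1,-2) - i(1,1) = (-1 - i, -2 - i).
A real fundamental pair from Re and Im of e^((2+i)t)v: X_1 = e^(2t)(cos(t)·(-1,-2) + sin(t)·(1,1)), X_2 = e^(2t)(sin(t)·(-1,-2) - cos(t)·(1,1)).
General solution: K_1X_1 + K_2X_2.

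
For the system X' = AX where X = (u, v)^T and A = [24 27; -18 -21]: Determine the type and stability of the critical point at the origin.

saddle

A = [[24,27],[-18,-21]]; det(A-λI) = λ^2 - 3λ - 18.
λ = -3, 6: opposite signs.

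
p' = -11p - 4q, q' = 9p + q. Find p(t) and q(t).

Coefficient matrix A = [[-11, -4], [9, 1]].
Characteristic polynomial det(A - λI) = λ^2 + 10λ + 25 = 0.
Single eigenvalue λ = -5 with algebraic multiplicity 2.
Eigenvector v = (2,-3); generalized eigenvector w with (A-λI)w=v is (-1,1).
General solution: e^(-5t)[C_1·v + C_2·(t·v + w)].

p(t) = 2C_1e^(-5t) + 2C_2te^(-5t) - C_2e^(-5t), q(t) = -3C_1e^(-5t) - 3C_2te^(-5t) + C_2e^(-5t)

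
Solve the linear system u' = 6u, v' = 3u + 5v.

u(t) = -c_2e^(6t), v(t) = c_1e^(5t) - 3c_2e^(6t)

Coefficient matrix A = [[6, 0], [3, 5]].
Characteristic polynomial det(A - λI) = λ^2 - 11λ + 30 = 0.
Eigenvalues λ = 5, 6.
For λ=5: (A-λI) row 1 is [1, 0], so an eigenvector is (0, 1).
For λ=6: (A-λI) row 2 is [3, -1], so an eigenvector is (-1, -3).
General solution: c_1e^(5t)(0,1) + c_2e^(6t)(-1,-3).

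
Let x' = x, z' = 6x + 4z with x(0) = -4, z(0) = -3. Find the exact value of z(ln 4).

A = [[1,0],[6,4]]; eigenvalues λ = 4, 1.
Eigenvectors: (0,-1) for λ=4, (-1,2) for λ=1.
From the initial condition, c_1 = 11, c_2 = 4.
z(ln 4) = (11)(4^4)(-1) + (4)(4^1)(2) = -2784.

-2784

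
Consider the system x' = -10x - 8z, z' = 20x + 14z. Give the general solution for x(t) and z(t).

x(t) = -K_1e^(2t)sin(4t) - K_1e^(2t)cos(4t) - K_2e^(2t)sin(4t) + K_2e^(2t)cos(4t), z(t) = K_1e^(2t)sin(4t) + 2K_1e^(2t)cos(4t) + 2K_2e^(2t)sin(4t) - K_2e^(2t)cos(4t)

Coefficient matrix A = [[-10, -8], [20, 14]].
Characteristic polynomial det(A - λI) = λ^2 - 4λ + 20 = 0.
Eigenvalues λ = 2 ± 4i (complex conjugate pair).
For λ=2+4i: an eigenvector is (-1,2) - i(-1,1) = (-1 + i, 2 - i).
A real fundamental pair from Re and Im of e^((2+4i)t)v: X_1 = e^(2t)(cos(4t)·(-1,2) + sin(4t)·(-1,1)), X_2 = e^(2t)(sin(4t)·(-1,2) - cos(4t)·(-1,1)).
General solution: K_1X_1 + K_2X_2.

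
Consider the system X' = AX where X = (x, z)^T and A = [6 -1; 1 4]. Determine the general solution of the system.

x(t) = -c_1e^(5t) - c_2te^(5t) - 3c_2e^(5t), z(t) = -c_1e^(5t) - c_2te^(5t) - 2c_2e^(5t)

Coefficient matrix A = [[6, -1], [1, 4]].
Characteristic polynomial det(A - λI) = λ^2 - 10λ + 25 = 0.
Single eigenvalue λ = 5 with algebraic multiplicity 2.
Eigenvector v = (-1,-1); generalized eigenvector w with (A-λI)w=v is (-3,-2).
General solution: e^(5t)[c_1·v + c_2·(t·v + w)].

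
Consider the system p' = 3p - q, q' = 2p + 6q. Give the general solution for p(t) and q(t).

Coefficient matrix A = [[3, -1], [2, 6]].
Characteristic polynomial det(A - λI) = λ^2 - 9λ + 20 = 0.
Eigenvalues λ = 5, 4.
For λ=5: (A-λI) row 1 is [-2, -1], so an eigenvector is (1, -2).
For λ=4: (A-λI) row 1 is [-1, -1], so an eigenvector is (1, -1).
General solution: C_1e^(5t)(1,-2) + C_2e^(4t)(1,-1).

p(t) = C_1e^(5t) + C_2e^(4t), q(t) = -2C_1e^(5t) - C_2e^(4t)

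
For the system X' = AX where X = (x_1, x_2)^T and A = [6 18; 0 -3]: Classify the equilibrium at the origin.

A = [[6,18],[0,-3]]; det(A-λI) = λ^2 - 3λ - 18.
λ = 6, -3: opposite signs.

saddle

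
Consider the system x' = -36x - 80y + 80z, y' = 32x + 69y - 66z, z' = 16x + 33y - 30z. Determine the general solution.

x(t) = 5c_1e^(-4t) + 2c_3e^(4t), y(t) = -4c_1e^(-4t) + c_2e^(3t) - 2c_3e^(4t), z(t) = -2c_1e^(-4t) + c_2e^(3t) - c_3e^(4t)

Coefficient matrix A = [[-36, -80, 80], [32, 69, -66], [16, 33, -30]].
det(A - λI) = 0 gives eigenvalues λ = -4, 3, 4.
For λ=-4: eigenvector (5,-4,-2).
For λ=3: eigenvector (0,1,1).
For λ=4: eigenvector (2,-2,-1).
General solution: c_1e^(-4t)(5,-4,-2) + c_2e^(3t)(0,1,1) + c_3e^(4t)(2,-2,-1).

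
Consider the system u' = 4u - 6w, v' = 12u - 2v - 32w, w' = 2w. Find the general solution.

u(t) = c_1e^(4t) + 3c_2e^(2t), v(t) = 2c_1e^(4t) + c_2e^(2t) + c_3e^(-2t), w(t) = c_2e^(2t)

Coefficient matrix A = [[4, 0, -6], [12, -2, -32], [0, 0, 2]].
det(A - λI) = 0 gives eigenvalues λ = 4, 2, -2.
For λ=4: eigenvector (1,2,0).
For λ=2: eigenvector (3,1,1).
For λ=-2: eigenvector (0,1,0).
General solution: c_1e^(4t)(1,2,0) + c_2e^(2t)(3,1,1) + c_3e^(-2t)(0,1,0).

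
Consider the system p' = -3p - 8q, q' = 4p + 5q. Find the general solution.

Coefficient matrix A = [[-3, -8], [4, 5]].
Characteristic polynomial det(A - λI) = λ^2 - 2λ + 17 = 0.
Eigenvalues λ = 1 ± 4i (complex conjugate pair).
For λ=1+4i: an eigenvector is (-1,1) - i(-1,0) = (-1 + i, 1).
A real fundamental pair from Re and Im of e^((1+4i)t)v: X_1 = e^(t)(cos(4t)·(-1,1) + sin(4t)·(-1,0)), X_2 = e^(t)(sin(4t)·(-1,1) - cos(4t)·(-1,0)).
General solution: C_1X_1 + C_2X_2.

p(t) = -C_1e^(t)sin(4t) - C_1e^(t)cos(4t) - C_2e^(t)sin(4t) + C_2e^(t)cos(4t), q(t) = C_1e^(t)cos(4t) + C_2e^(t)sin(4t)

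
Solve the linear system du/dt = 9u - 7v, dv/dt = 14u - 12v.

u(t) = -K_1e^(2t) + K_2e^(-5t), v(t) = -K_1e^(2t) + 2K_2e^(-5t)

Coefficient matrix A = [[9, -7], [14, -12]].
Characteristic polynomial det(A - λI) = λ^2 + 3λ - 10 = 0.
Eigenvalues λ = 2, -5.
For λ=2: (A-λI) row 1 is [7, -7], so an eigenvector is (-1, -1).
For λ=-5: (A-λI) row 1 is [14, -7], so an eigenvector is (1, 2).
General solution: K_1e^(2t)(-1,-1) + K_2e^(-5t)(1,2).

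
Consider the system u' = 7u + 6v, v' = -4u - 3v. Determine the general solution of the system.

u(t) = -C_1e^(t) - 3C_2e^(3t), v(t) = C_1e^(t) + 2C_2e^(3t)

Coefficient matrix A = [[7, 6], [-4, -3]].
Characteristic polynomial det(A - λI) = λ^2 - 4λ + 3 = 0.
Eigenvalues λ = 1, 3.
For λ=1: (A-λI) row 1 is [6, 6], so an eigenvector is (-1, 1).
For λ=3: (A-λI) row 1 is [4, 6], so an eigenvector is (-3, 2).
General solution: C_1e^(t)(-1,1) + C_2e^(3t)(-3,2).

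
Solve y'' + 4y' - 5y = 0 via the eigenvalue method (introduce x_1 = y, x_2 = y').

y(t) = C_1e^(-5t) + C_2e^(t)

Let x_1 = y, x_2 = y'. Then x_1' = x_2 and x_2' = 5x_1 - 4x_2.
A = [[0,1],[5,-4]]; det(A-λI) = λ^2 + 4λ - 5.
Eigenvalues λ = -5, 1 with eigenvectors (1,-5), (1,1).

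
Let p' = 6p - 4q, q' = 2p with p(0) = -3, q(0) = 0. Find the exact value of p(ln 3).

-459

A = [[6,-4],[2,0]]; eigenvalues λ = 2, 4.
Eigenvectors: (1,1) for λ=2, (-2,-1) for λ=4.
From the initial condition, c_1 = 3, c_2 = 3.
p(ln 3) = (3)(3^2)(1) + (3)(3^4)(-2) = -459.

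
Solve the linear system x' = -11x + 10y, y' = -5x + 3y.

Coefficient matrix A = [[-11, 10], [-5, 3]].
Characteristic polynomial det(A - λI) = λ^2 + 8λ + 17 = 0.
Eigenvalues λ = -4 ± i (complex conjugate pair).
For λ=-4+i: an eigenvector is (-1,-1) - i(-3,-2) = (-1 + 3i, -1 + 2i).
A real fundamental pair from Re and Im of e^((-4+i)t)v: X_1 = e^(-4t)(cos(t)·(-1,-1) + sin(t)·(-3,-2)), X_2 = e^(-4t)(sin(t)·(-1,-1) - cos(t)·(-3,-2)).
General solution: C_1X_1 + C_2X_2.

x(t) = -3C_1e^(-4t)sin(t) - C_1e^(-4t)cos(t) - C_2e^(-4t)sin(t) + 3C_2e^(-4t)cos(t), y(t) = -2C_1e^(-4t)sin(t) - C_1e^(-4t)cos(t) - C_2e^(-4t)sin(t) + 2C_2e^(-4t)cos(t)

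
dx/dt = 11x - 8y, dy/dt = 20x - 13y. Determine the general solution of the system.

Coefficient matrix A = [[11, -8], [20, -13]].
Characteristic polynomial det(A - λI) = λ^2 + 2λ + 17 = 0.
Eigenvalues λ = -1 ± 4i (complex conjugate pair).
For λ=-1+4i: an eigenvector is (1,2) - i(-1,-1) = (1 + i, 2 + i).
A real fundamental pair from Re and Im of e^((-1+4i)t)v: X_1 = e^(-t)(cos(4t)·(1,2) + sin(4t)·(-1,-1)), X_2 = e^(-t)(sin(4t)·(1,2) - cos(4t)·(-1,-1)).
General solution: c_1X_1 + c_2X_2.

x(t) = -c_1e^(-t)sin(4t) + c_1e^(-t)cos(4t) + c_2e^(-t)sin(4t) + c_2e^(-t)cos(4t), y(t) = -c_1e^(-t)sin(4t) + 2c_1e^(-t)cos(4t) + 2c_2e^(-t)sin(4t) + c_2e^(-t)cos(4t)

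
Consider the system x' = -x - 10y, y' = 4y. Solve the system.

Coefficient matrix A = [[-1, -10], [0, 4]].
Characteristic polynomial det(A - λI) = λ^2 - 3λ - 4 = 0.
Eigenvalues λ = -1, 4.
For λ=-1: (A-λI) row 1 is [0, -10], so an eigenvector is (-1, 0).
For λ=4: (A-λI) row 1 is [-5, -10], so an eigenvector is (2, -1).
General solution: K_1e^(-t)(-1,0) + K_2e^(4t)(2,-1).

x(t) = -K_1e^(-t) + 2K_2e^(4t), y(t) = -K_2e^(4t)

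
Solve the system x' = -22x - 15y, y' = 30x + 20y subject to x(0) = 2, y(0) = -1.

Coefficient matrix A = [[-22, -15], [30, 20]].
Characteristic polynomial det(A - λI) = λ^2 + 2λ + 10 = 0.
Eigenvalues λ = -1 ± 3i (complex conjugate pair).
For λ=-1+3i: an eigenvector is (1,-1) - i(-2,3) = (1 + 2i, -1 - 3i).
A real fundamental pair from Re and Im of e^((-1+3i)t)v: X_1 = e^(-t)(cos(3t)·(1,-1) + sin(3t)·(-2,3)), X_2 = e^(-t)(sin(3t)·(1,-1) - cos(3t)·(-2,3)).
General solution: C_1X_1 + C_2X_2.
Applying x(0)=2, y(0)=-1 gives C_1=4, C_2=-1.

x(t) = -9e^(-t)sin(3t) + 2e^(-t)cos(3t), y(t) = 13e^(-t)sin(3t) - e^(-t)cos(3t)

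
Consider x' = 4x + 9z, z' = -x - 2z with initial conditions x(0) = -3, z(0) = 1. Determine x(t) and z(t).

x(t) = -3e^(t), z(t) = e^(t)

Coefficient matrix A = [[4, 9], [-1, -2]].
Characteristic polynomial det(A - λI) = λ^2 - 2λ + 1 = 0.
Single eigenvalue λ = 1 with algebraic multiplicity 2.
Eigenvector v = (3,-1); generalized eigenvector w with (A-λI)w=v is (1,0).
General solution: e^(t)[C_1·v + C_2·(t·v + w)].
Applying x(0)=-3, z(0)=1 gives C_1=-1, C_2=0.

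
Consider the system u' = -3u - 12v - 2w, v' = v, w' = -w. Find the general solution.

Coefficient matrix A = [[-3, -12, -2], [0, 1, 0], [0, 0, -1]].
det(A - λI) = 0 gives eigenvalues λ = -3, -1, 1.
For λ=-3: eigenvector (1,0,0).
For λ=-1: eigenvector (-1,0,1).
For λ=1: eigenvector (-3,1,0).
General solution: c_1e^(-3t)(1,0,0) + c_2e^(-t)(-1,0,1) + c_3e^(t)(-3,1,0).

u(t) = c_1e^(-3t) - c_2e^(-t) - 3c_3e^(t), v(t) = c_3e^(t), w(t) = c_2e^(-t)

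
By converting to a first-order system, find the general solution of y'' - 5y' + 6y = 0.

y(t) = C_1e^(3t) + C_2e^(2t)

Let x_1 = y, x_2 = y'. Then x_1' = x_2 and x_2' = -6x_1 + 5x_2.
A = [[0,1],[-6,5]]; det(A-λI) = λ^2 - 5λ + 6.
Eigenvalues λ = 3, 2 with eigenvectors (1,3), (1,2).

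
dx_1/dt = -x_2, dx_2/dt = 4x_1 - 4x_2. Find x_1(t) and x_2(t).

Coefficient matrix A = [[0, -1], [4, -4]].
Characteristic polynomial det(A - λI) = λ^2 + 4λ + 4 = 0.
Single eigenvalue λ = -2 with algebraic multiplicity 2.
Eigenvector v = (1,2); generalized eigenvector w with (A-λI)w=v is (1,1).
General solution: e^(-2t)[C_1·v + C_2·(t·v + w)].

x_1(t) = C_1e^(-2t) + C_2te^(-2t) + C_2e^(-2t), x_2(t) = 2C_1e^(-2t) + 2C_2te^(-2t) + C_2e^(-2t)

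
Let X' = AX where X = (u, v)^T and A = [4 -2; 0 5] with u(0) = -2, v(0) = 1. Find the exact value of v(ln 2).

32

A = [[4,-2],[0,5]]; eigenvalues λ = 5, 4.
Eigenvectors: (-2,1) for λ=5, (-1,0) for λ=4.
From the initial condition, c_1 = 1, c_2 = 0.
v(ln 2) = (1)(2^5)(1) + (0)(2^4)(0) = 32.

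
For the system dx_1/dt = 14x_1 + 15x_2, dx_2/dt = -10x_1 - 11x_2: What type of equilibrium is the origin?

A = [[14,15],[-10,-11]]; det(A-λI) = λ^2 - 3λ - 4.
λ = 4, -1: opposite signs.

saddle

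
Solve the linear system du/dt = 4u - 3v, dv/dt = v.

Coefficient matrix A = [[4, -3], [0, 1]].
Characteristic polynomial det(A - λI) = λ^2 - 5λ + 4 = 0.
Eigenvalues λ = 4, 1.
For λ=4: (A-λI) row 1 is [0, -3], so an eigenvector is (1, 0).
For λ=1: (A-λI) row 1 is [3, -3], so an eigenvector is (-1, -1).
General solution: c_1e^(4t)(1,0) + c_2e^(t)(-1,-1).

u(t) = c_1e^(4t) - c_2e^(t), v(t) = -c_2e^(t)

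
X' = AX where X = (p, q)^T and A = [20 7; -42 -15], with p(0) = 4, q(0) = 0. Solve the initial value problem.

p(t) = 12e^(6t) - 8e^(-t), q(t) = -24e^(6t) + 24e^(-t)

Coefficient matrix A = [[20, 7], [-42, -15]].
Characteristic polynomial det(A - λI) = λ^2 - 5λ - 6 = 0.
Eigenvalues λ = -1, 6.
For λ=-1: (A-λI) row 1 is [21, 7], so an eigenvector is (-1, 3).
For λ=6: (A-λI) row 1 is [14, 7], so an eigenvector is (-1, 2).
General solution: c_1e^(-t)(-1,3) + c_2e^(6t)(-1,2).
Applying p(0)=4, q(0)=0 gives c_1=8, c_2=-12.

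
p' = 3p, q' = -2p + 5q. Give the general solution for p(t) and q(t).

p(t) = c_1e^(3t), q(t) = c_1e^(3t) - c_2e^(5t)

Coefficient matrix A = [[3, 0], [-2, 5]].
Characteristic polynomial det(A - λI) = λ^2 - 8λ + 15 = 0.
Eigenvalues λ = 3, 5.
For λ=3: (A-λI) row 2 is [-2, 2], so an eigenvector is (1, 1).
For λ=5: (A-λI) row 1 is [-2, 0], so an eigenvector is (0, -1).
General solution: c_1e^(3t)(1,1) + c_2e^(5t)(0,-1).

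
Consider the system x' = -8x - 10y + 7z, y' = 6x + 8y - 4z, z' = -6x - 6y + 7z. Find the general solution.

x(t) = -2C_1e^(4t) + C_2e^(2t) + 3C_3e^(t), y(t) = C_1e^(4t) - C_2e^(2t) - 2C_3e^(t), z(t) = -2C_1e^(4t) + C_3e^(t)

Coefficient matrix A = [[-8, -10, 7], [6, 8, -4], [-6, -6, 7]].
det(A - λI) = 0 gives eigenvalues λ = 4, 2, 1.
For λ=4: eigenvector (-2,1,-2).
For λ=2: eigenvector (1,-1,0).
For λ=1: eigenvector (3,-2,1).
General solution: C_1e^(4t)(-2,1,-2) + C_2e^(2t)(1,-1,0) + C_3e^(t)(3,-2,1).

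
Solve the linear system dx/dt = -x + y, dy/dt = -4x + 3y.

x(t) = c_1e^(t) + c_2te^(t) - c_2e^(t), y(t) = 2c_1e^(t) + 2c_2te^(t) - c_2e^(t)

Coefficient matrix A = [[-1, 1], [-4, 3]].
Characteristic polynomial det(A - λI) = λ^2 - 2λ + 1 = 0.
Single eigenvalue λ = 1 with algebraic multiplicity 2.
Eigenvector v = (1,2); generalized eigenvector w with (A-λI)w=v is (-1,-1).
General solution: e^(t)[c_1·v + c_2·(t·v + w)].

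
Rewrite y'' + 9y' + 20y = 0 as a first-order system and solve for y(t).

Let x_1 = y, x_2 = y'. Then x_1' = x_2 and x_2' = -20x_1 - 9x_2.
A = [[0,1],[-20,-9]]; det(A-λI) = λ^2 + 9λ + 20.
Eigenvalues λ = -4, -5 with eigenvectors (1,-4), (1,-5).

y(t) = K_1e^(-4t) + K_2e^(-5t)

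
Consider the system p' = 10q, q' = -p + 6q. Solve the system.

p(t) = -c_1e^(3t)sin(t) - 3c_1e^(3t)cos(t) - 3c_2e^(3t)sin(t) + c_2e^(3t)cos(t), q(t) = -c_1e^(3t)cos(t) - c_2e^(3t)sin(t)

Coefficient matrix A = [[0, 10], [-1, 6]].
Characteristic polynomial det(A - λI) = λ^2 - 6λ + 10 = 0.
Eigenvalues λ = 3 ± i (complex conjugate pair).
For λ=3+i: an eigenvector is (-3,-1) - i(-1,0) = (-3 + i, -1).
A real fundamental pair from Re and Im of e^((3+i)t)v: X_1 = e^(3t)(cos(t)·(-3,-1) + sin(t)·(-1,0)), X_2 = e^(3t)(sin(t)·(-3,-1) - cos(t)·(-1,0)).
General solution: c_1X_1 + c_2X_2.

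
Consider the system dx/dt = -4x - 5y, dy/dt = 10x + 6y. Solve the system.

Coefficient matrix A = [[-4, -5], [10, 6]].
Characteristic polynomial det(A - λI) = λ^2 - 2λ + 26 = 0.
Eigenvalues λ = 1 ± 5i (complex conjugate pair).
For λ=1+5i: an eigenvector is (0,-1) - i(1,-1) = (0 - i, -1 + i).
A real fundamental pair from Re and Im of e^((1+5i)t)v: X_1 = e^(t)(cos(5t)·(0,-1) + sin(5t)·(1,-1)), X_2 = e^(t)(sin(5t)·(0,-1) - cos(5t)·(1,-1)).
General solution: C_1X_1 + C_2X_2.

x(t) = C_1e^(t)sin(5t) - C_2e^(t)cos(5t), y(t) = -C_1e^(t)sin(5t) - C_1e^(t)cos(5t) - C_2e^(t)sin(5t) + C_2e^(t)cos(5t)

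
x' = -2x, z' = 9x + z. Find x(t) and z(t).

Coefficient matrix A = [[-2, 0], [9, 1]].
Characteristic polynomial det(A - λI) = λ^2 + λ - 2 = 0.
Eigenvalues λ = 1, -2.
For λ=1: (A-λI) row 1 is [-3, 0], so an eigenvector is (0, 1).
For λ=-2: (A-λI) row 2 is [9, 3], so an eigenvector is (1, -3).
General solution: C_1e^(t)(0,1) + C_2e^(-2t)(1,-3).

x(t) = C_2e^(-2t), z(t) = C_1e^(t) - 3C_2e^(-2t)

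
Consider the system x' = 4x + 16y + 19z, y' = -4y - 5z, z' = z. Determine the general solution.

Coefficient matrix A = [[4, 16, 19], [0, -4, -5], [0, 0, 1]].
det(A - λI) = 0 gives eigenvalues λ = 4, -4, 1.
For λ=4: eigenvector (1,0,0).
For λ=-4: eigenvector (-2,1,0).
For λ=1: eigenvector (-1,-1,1).
General solution: K_1e^(4t)(1,0,0) + K_2e^(-4t)(-2,1,0) + K_3e^(t)(-1,-1,1).

x(t) = K_1e^(4t) - 2K_2e^(-4t) - K_3e^(t), y(t) = K_2e^(-4t) - K_3e^(t), z(t) = K_3e^(t)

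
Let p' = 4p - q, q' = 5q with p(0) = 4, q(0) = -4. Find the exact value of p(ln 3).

972

A = [[4,-1],[0,5]]; eigenvalues λ = 4, 5.
Eigenvectors: (1,0) for λ=4, (-1,1) for λ=5.
From the initial condition, c_1 = 0, c_2 = -4.
p(ln 3) = (0)(3^4)(1) + (-4)(3^5)(-1) = 972.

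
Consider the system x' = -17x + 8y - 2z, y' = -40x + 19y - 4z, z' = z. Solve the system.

x(t) = K_1e^(-t) + 2K_2e^(3t) - K_3e^(t), y(t) = 2K_1e^(-t) + 5K_2e^(3t) - 2K_3e^(t), z(t) = K_3e^(t)

Coefficient matrix A = [[-17, 8, -2], [-40, 19, -4], [0, 0, 1]].
det(A - λI) = 0 gives eigenvalues λ = -1, 3, 1.
For λ=-1: eigenvector (1,2,0).
For λ=3: eigenvector (2,5,0).
For λ=1: eigenvector (-1,-2,1).
General solution: K_1e^(-t)(1,2,0) + K_2e^(3t)(2,5,0) + K_3e^(t)(-1,-2,1).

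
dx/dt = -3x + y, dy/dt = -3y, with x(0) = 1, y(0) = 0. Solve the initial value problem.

Coefficient matrix A = [[-3, 1], [0, -3]].
Characteristic polynomial det(A - λI) = λ^2 + 6λ + 9 = 0.
Single eigenvalue λ = -3 with algebraic multiplicity 2.
Eigenvector v = (1,0); generalized eigenvector w with (A-λI)w=v is (-1,1).
General solution: e^(-3t)[c_1·v + c_2·(t·v + w)].
Applying x(0)=1, y(0)=0 gives c_1=1, c_2=0.

x(t) = e^(-3t), y(t) = 0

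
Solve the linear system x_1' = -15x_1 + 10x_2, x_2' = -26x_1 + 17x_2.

x_1(t) = -2C_1e^(t)sin(2t) - C_1e^(t)cos(2t) - C_2e^(t)sin(2t) + 2C_2e^(t)cos(2t), x_2(t) = -3C_1e^(t)sin(2t) - 2C_1e^(t)cos(2t) - 2C_2e^(t)sin(2t) + 3C_2e^(t)cos(2t)

Coefficient matrix A = [[-15, 10], [-26, 17]].
Characteristic polynomial det(A - λI) = λ^2 - 2λ + 5 = 0.
Eigenvalues λ = 1 ± 2i (complex conjugate pair).
For λ=1+2i: an eigenvector is (-1,-2) - i(-2,-3) = (-1 + 2i, -2 + 3i).
A real fundamental pair from Re and Im of e^((1+2i)t)v: X_1 = e^(t)(cos(2t)·(-1,-2) + sin(2t)·(-2,-3)), X_2 = e^(t)(sin(2t)·(-1,-2) - cos(2t)·(-2,-3)).
General solution: C_1X_1 + C_2X_2.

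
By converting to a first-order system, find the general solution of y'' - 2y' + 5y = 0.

y(t) = K_1e^(t)cos(2t) + K_2e^(t)sin(2t)

Let x_1 = y, x_2 = y'. Then x_1' = x_2 and x_2' = -5x_1 + 2x_2.
A = [[0,1],[-5,2]]; det(A-λI) = λ^2 - 2λ + 5.
Eigenvalues λ = 1 ± 2i.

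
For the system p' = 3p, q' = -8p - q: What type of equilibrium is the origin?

saddle

A = [[3,0],[-8,-1]]; det(A-λI) = λ^2 - 2λ - 3.
λ = 3, -1: opposite signs.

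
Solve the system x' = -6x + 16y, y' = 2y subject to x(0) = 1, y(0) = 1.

x(t) = 2e^(2t) - e^(-6t), y(t) = e^(2t)

Coefficient matrix A = [[-6, 16], [0, 2]].
Characteristic polynomial det(A - λI) = λ^2 + 4λ - 12 = 0.
Eigenvalues λ = 2, -6.
For λ=2: (A-λI) row 1 is [-8, 16], so an eigenvector is (-2, -1).
For λ=-6: (A-λI) row 1 is [0, 16], so an eigenvector is (-1, 0).
General solution: K_1e^(2t)(-2,-1) + K_2e^(-6t)(-1,0).
Applying x(0)=1, y(0)=1 gives K_1=-1, K_2=1.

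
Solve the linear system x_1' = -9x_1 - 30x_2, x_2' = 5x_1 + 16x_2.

x_1(t) = -3c_1e^(t) - 2c_2e^(6t), x_2(t) = c_1e^(t) + c_2e^(6t)

Coefficient matrix A = [[-9, -30], [5, 16]].
Characteristic polynomial det(A - λI) = λ^2 - 7λ + 6 = 0.
Eigenvalues λ = 1, 6.
For λ=1: (A-λI) row 1 is [-10, -30], so an eigenvector is (-3, 1).
For λ=6: (A-λI) row 1 is [-15, -30], so an eigenvector is (-2, 1).
General solution: c_1e^(t)(-3,1) + c_2e^(6t)(-2,1).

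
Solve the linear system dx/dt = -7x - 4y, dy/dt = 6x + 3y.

x(t) = -2K_1e^(-t) - K_2e^(-3t), y(t) = 3K_1e^(-t) + K_2e^(-3t)

Coefficient matrix A = [[-7, -4], [6, 3]].
Characteristic polynomial det(A - λI) = λ^2 + 4λ + 3 = 0.
Eigenvalues λ = -1, -3.
For λ=-1: (A-λI) row 1 is [-6, -4], so an eigenvector is (-2, 3).
For λ=-3: (A-λI) row 1 is [-4, -4], so an eigenvector is (-1, 1).
General solution: K_1e^(-t)(-2,3) + K_2e^(-3t)(-1,1).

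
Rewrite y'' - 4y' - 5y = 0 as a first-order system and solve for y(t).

Let x_1 = y, x_2 = y'. Then x_1' = x_2 and x_2' = 5x_1 + 4x_2.
A = [[0,1],[5,4]]; det(A-λI) = λ^2 - 4λ - 5.
Eigenvalues λ = 5, -1 with eigenvectors (1,5), (1,-1).

y(t) = c_1e^(5t) + c_2e^(-t)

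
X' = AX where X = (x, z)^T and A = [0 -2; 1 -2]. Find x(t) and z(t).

x(t) = K_1e^(-t)sin(t) - K_1e^(-t)cos(t) - K_2e^(-t)sin(t) - K_2e^(-t)cos(t), z(t) = -K_1e^(-t)cos(t) - K_2e^(-t)sin(t)

Coefficient matrix A = [[0, -2], [1, -2]].
Characteristic polynomial det(A - λI) = λ^2 + 2λ + 2 = 0.
Eigenvalues λ = -1 ± i (complex conjugate pair).
For λ=-1+i: an eigenvector is (-1,-1) - i(1,0) = (-1 - i, -1).
A real fundamental pair from Re and Im of e^((-1+i)t)v: X_1 = e^(-t)(cos(t)·(-1,-1) + sin(t)·(1,0)), X_2 = e^(-t)(sin(t)·(-1,-1) - cos(t)·(1,0)).
General solution: K_1X_1 + K_2X_2.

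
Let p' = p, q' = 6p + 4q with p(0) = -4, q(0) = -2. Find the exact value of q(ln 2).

-144

A = [[1,0],[6,4]]; eigenvalues λ = 4, 1.
Eigenvectors: (0,1) for λ=4, (-1,2) for λ=1.
From the initial condition, c_1 = -10, c_2 = 4.
q(ln 2) = (-10)(2^4)(1) + (4)(2^1)(2) = -144.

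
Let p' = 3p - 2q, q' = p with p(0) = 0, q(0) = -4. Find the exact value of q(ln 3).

12

A = [[3,-2],[1,0]]; eigenvalues λ = 1, 2.
Eigenvectors: (-1,-1) for λ=1, (-2,-1) for λ=2.
From the initial condition, c_1 = 8, c_2 = -4.
q(ln 3) = (8)(3^1)(-1) + (-4)(3^2)(-1) = 12.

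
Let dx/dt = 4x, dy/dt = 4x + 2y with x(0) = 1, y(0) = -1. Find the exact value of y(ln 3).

135

A = [[4,0],[4,2]]; eigenvalues λ = 4, 2.
Eigenvectors: (-1,-2) for λ=4, (0,-1) for λ=2.
From the initial condition, c_1 = -1, c_2 = 3.
y(ln 3) = (-1)(3^4)(-2) + (3)(3^2)(-1) = 135.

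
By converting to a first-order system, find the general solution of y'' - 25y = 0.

y(t) = c_1e^(5t) + c_2e^(-5t)

Let x_1 = y, x_2 = y'. Then x_1' = x_2 and x_2' = 25x_1.
A = [[0,1],[25,0]]; det(A-λI) = λ^2 - 25.
Eigenvalues λ = 5, -5 with eigenvectors (1,5), (1,-5).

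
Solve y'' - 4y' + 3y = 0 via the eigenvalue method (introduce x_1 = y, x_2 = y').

Let x_1 = y, x_2 = y'. Then x_1' = x_2 and x_2' = -3x_1 + 4x_2.
A = [[0,1],[-3,4]]; det(A-λI) = λ^2 - 4λ + 3.
Eigenvalues λ = 1, 3 with eigenvectors (1,1), (1,3).

y(t) = C_1e^(t) + C_2e^(3t)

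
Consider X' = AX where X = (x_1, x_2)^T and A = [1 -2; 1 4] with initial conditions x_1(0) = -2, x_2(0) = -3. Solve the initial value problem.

Coefficient matrix A = [[1, -2], [1, 4]].
Characteristic polynomial det(A - λI) = λ^2 - 5λ + 6 = 0.
Eigenvalues λ = 3, 2.
For λ=3: (A-λI) row 1 is [-2, -2], so an eigenvector is (-1, 1).
For λ=2: (A-λI) row 1 is [-1, -2], so an eigenvector is (2, -1).
General solution: K_1e^(3t)(-1,1) + K_2e^(2t)(2,-1).
Applying x_1(0)=-2, x_2(0)=-3 gives K_1=-8, K_2=-5.

x_1(t) = 8e^(3t) - 10e^(2t), x_2(t) = -8e^(3t) + 5e^(2t)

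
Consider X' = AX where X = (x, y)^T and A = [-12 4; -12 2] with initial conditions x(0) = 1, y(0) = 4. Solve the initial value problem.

x(t) = 5e^(-4t) - 4e^(-6t), y(t) = 10e^(-4t) - 6e^(-6t)

Coefficient matrix A = [[-12, 4], [-12, 2]].
Characteristic polynomial det(A - λI) = λ^2 + 10λ + 24 = 0.
Eigenvalues λ = -4, -6.
For λ=-4: (A-λI) row 1 is [-8, 4], so an eigenvector is (1, 2).
For λ=-6: (A-λI) row 1 is [-6, 4], so an eigenvector is (-2, -3).
General solution: c_1e^(-4t)(1,2) + c_2e^(-6t)(-2,-3).
Applying x(0)=1, y(0)=4 gives c_1=5, c_2=2.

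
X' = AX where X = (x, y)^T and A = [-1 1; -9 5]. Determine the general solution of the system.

Coefficient matrix A = [[-1, 1], [-9, 5]].
Characteristic polynomial det(A - λI) = λ^2 - 4λ + 4 = 0.
Single eigenvalue λ = 2 with algebraic multiplicity 2.
Eigenvector v = (-1,-3); generalized eigenvector w with (A-λI)w=v is (0,-1).
General solution: e^(2t)[C_1·v + C_2·(t·v + w)].

x(t) = -C_1e^(2t) - C_2te^(2t), y(t) = -3C_1e^(2t) - 3C_2te^(2t) - C_2e^(2t)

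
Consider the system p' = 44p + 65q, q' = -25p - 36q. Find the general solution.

Coefficient matrix A = [[44, 65], [-25, -36]].
Characteristic polynomial det(A - λI) = λ^2 - 8λ + 41 = 0.
Eigenvalues λ = 4 ± 5i (complex conjugate pair).
For λ=4+5i: an eigenvector is (2,-1) - i(3,-2) = (2 - 3i, -1 + 2i).
A real fundamental pair from Re and Im of e^((4+5i)t)v: X_1 = e^(4t)(cos(5t)·(2,-1) + sin(5t)·(3,-2)), X_2 = e^(4t)(sin(5t)·(2,-1) - cos(5t)·(3,-2)).
General solution: K_1X_1 + K_2X_2.

p(t) = 3K_1e^(4t)sin(5t) + 2K_1e^(4t)cos(5t) + 2K_2e^(4t)sin(5t) - 3K_2e^(4t)cos(5t), q(t) = -2K_1e^(4t)sin(5t) - K_1e^(4t)cos(5t) - K_2e^(4t)sin(5t) + 2K_2e^(4t)cos(5t)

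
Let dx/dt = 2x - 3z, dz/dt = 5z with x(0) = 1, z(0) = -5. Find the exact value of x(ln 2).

A = [[2,-3],[0,5]]; eigenvalues λ = 5, 2.
Eigenvectors: (1,-1) for λ=5, (-1,0) for λ=2.
From the initial condition, c_1 = 5, c_2 = 4.
x(ln 2) = (5)(2^5)(1) + (4)(2^2)(-1) = 144.

144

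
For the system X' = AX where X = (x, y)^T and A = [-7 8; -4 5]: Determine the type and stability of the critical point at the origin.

A = [[-7,8],[-4,5]]; det(A-λI) = λ^2 + 2λ - 3.
λ = -3, 1: opposite signs.

saddle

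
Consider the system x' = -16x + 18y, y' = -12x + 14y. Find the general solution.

x(t) = -c_1e^(2t) + 3c_2e^(-4t), y(t) = -c_1e^(2t) + 2c_2e^(-4t)

Coefficient matrix A = [[-16, 18], [-12, 14]].
Characteristic polynomial det(A - λI) = λ^2 + 2λ - 8 = 0.
Eigenvalues λ = 2, -4.
For λ=2: (A-λI) row 1 is [-18, 18], so an eigenvector is (-1, -1).
For λ=-4: (A-λI) row 1 is [-12, 18], so an eigenvector is (3, 2).
General solution: c_1e^(2t)(-1,-1) + c_2e^(-4t)(3,2).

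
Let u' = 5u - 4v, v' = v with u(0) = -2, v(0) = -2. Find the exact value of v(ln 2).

A = [[5,-4],[0,1]]; eigenvalues λ = 5, 1.
Eigenvectors: (-1,0) for λ=5, (1,1) for λ=1.
From the initial condition, c_1 = 0, c_2 = -2.
v(ln 2) = (0)(2^5)(0) + (-2)(2^1)(1) = -4.

-4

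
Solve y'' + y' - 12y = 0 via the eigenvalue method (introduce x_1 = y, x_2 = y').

y(t) = K_1e^(3t) + K_2e^(-4t)

Let x_1 = y, x_2 = y'. Then x_1' = x_2 and x_2' = 12x_1 - x_2.
A = [[0,1],[12,-1]]; det(A-λI) = λ^2 + λ - 12.
Eigenvalues λ = 3, -4 with eigenvectors (1,3), (1,-4).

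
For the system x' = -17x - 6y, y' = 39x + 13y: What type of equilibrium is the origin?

A = [[-17,-6],[39,13]]; det(A-λI) = λ^2 + 4λ + 13.
λ = -2 ± 3i: negative real part.

stable spiral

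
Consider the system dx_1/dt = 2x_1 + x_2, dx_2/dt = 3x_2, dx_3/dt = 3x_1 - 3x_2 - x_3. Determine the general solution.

Coefficient matrix A = [[2, 1, 0], [0, 3, 0], [3, -3, -1]].
det(A - λI) = 0 gives eigenvalues λ = 3, -1, 2.
For λ=3: eigenvector (1,1,0).
For λ=-1: eigenvector (0,0,-1).
For λ=2: eigenvector (1,0,1).
General solution: C_1e^(3t)(1,1,0) + C_2e^(-t)(0,0,-1) + C_3e^(2t)(1,0,1).

x_1(t) = C_1e^(3t) + C_3e^(2t), x_2(t) = C_1e^(3t), x_3(t) = -C_2e^(-t) + C_3e^(2t)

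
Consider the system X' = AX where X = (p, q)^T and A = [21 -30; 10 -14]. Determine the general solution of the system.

Coefficient matrix A = [[21, -30], [10, -14]].
Characteristic polynomial det(A - λI) = λ^2 - 7λ + 6 = 0.
Eigenvalues λ = 1, 6.
For λ=1: (A-λI) row 1 is [20, -30], so an eigenvector is (-3, -2).
For λ=6: (A-λI) row 1 is [15, -30], so an eigenvector is (2, 1).
General solution: C_1e^(t)(-3,-2) + C_2e^(6t)(2,1).

p(t) = -3C_1e^(t) + 2C_2e^(6t), q(t) = -2C_1e^(t) + C_2e^(6t)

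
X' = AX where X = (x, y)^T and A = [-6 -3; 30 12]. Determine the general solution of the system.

x(t) = K_1e^(3t)sin(3t) - K_2e^(3t)cos(3t), y(t) = -3K_1e^(3t)sin(3t) - K_1e^(3t)cos(3t) - K_2e^(3t)sin(3t) + 3K_2e^(3t)cos(3t)

Coefficient matrix A = [[-6, -3], [30, 12]].
Characteristic polynomial det(A - λI) = λ^2 - 6λ + 18 = 0.
Eigenvalues λ = 3 ± 3i (complex conjugate pair).
For λ=3+3i: an eigenvector is (0,-1) - i(1,-3) = (0 - i, -1 + 3i).
A real fundamental pair from Re and Im of e^((3+3i)t)v: X_1 = e^(3t)(cos(3t)·(0,-1) + sin(3t)·(1,-3)), X_2 = e^(3t)(sin(3t)·(0,-1) - cos(3t)·(1,-3)).
General solution: K_1X_1 + K_2X_2.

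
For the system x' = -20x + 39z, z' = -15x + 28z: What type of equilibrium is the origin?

A = [[-20,39],[-15,28]]; det(A-λI) = λ^2 - 8λ + 25.
λ = 4 ± 3i: positive real part.

unstable spiral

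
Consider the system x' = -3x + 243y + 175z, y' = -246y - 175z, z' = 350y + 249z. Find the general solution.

Coefficient matrix A = [[-3, 243, 175], [0, -246, -175], [0, 350, 249]].
det(A - λI) = 0 gives eigenvalues λ = -1, -3, 4.
For λ=-1: eigenvector (-5,5,-7).
For λ=-3: eigenvector (1,0,0).
For λ=4: eigenvector (7,-7,10).
General solution: K_1e^(-t)(-5,5,-7) + K_2e^(-3t)(1,0,0) + K_3e^(4t)(7,-7,10).

x(t) = -5K_1e^(-t) + K_2e^(-3t) + 7K_3e^(4t), y(t) = 5K_1e^(-t) - 7K_3e^(4t), z(t) = -7K_1e^(-t) + 10K_3e^(4t)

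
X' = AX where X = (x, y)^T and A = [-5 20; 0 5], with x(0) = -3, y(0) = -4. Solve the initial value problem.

Coefficient matrix A = [[-5, 20], [0, 5]].
Characteristic polynomial det(A - λI) = λ^2 - 25 = 0.
Eigenvalues λ = 5, -5.
For λ=5: (A-λI) row 1 is [-10, 20], so an eigenvector is (2, 1).
For λ=-5: (A-λI) row 1 is [0, 20], so an eigenvector is (1, 0).
General solution: c_1e^(5t)(2,1) + c_2e^(-5t)(1,0).
Applying x(0)=-3, y(0)=-4 gives c_1=-4, c_2=5.

x(t) = -8e^(5t) + 5e^(-5t), y(t) = -4e^(5t)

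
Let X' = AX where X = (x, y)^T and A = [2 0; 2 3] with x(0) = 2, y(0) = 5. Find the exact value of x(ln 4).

A = [[2,0],[2,3]]; eigenvalues λ = 2, 3.
Eigenvectors: (-1,2) for λ=2, (0,-1) for λ=3.
From the initial condition, c_1 = -2, c_2 = -9.
x(ln 4) = (-2)(4^2)(-1) + (-9)(4^3)(0) = 32.

32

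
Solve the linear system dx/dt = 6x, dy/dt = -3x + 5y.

Coefficient matrix A = [[6, 0], [-3, 5]].
Characteristic polynomial det(A - λI) = λ^2 - 11λ + 30 = 0.
Eigenvalues λ = 6, 5.
For λ=6: (A-λI) row 2 is [-3, -1], so an eigenvector is (-1, 3).
For λ=5: (A-λI) row 1 is [1, 0], so an eigenvector is (0, -1).
General solution: K_1e^(6t)(-1,3) + K_2e^(5t)(0,-1).

x(t) = -K_1e^(6t), y(t) = 3K_1e^(6t) - K_2e^(5t)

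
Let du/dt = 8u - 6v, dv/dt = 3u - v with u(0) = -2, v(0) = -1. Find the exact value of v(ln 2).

A = [[8,-6],[3,-1]]; eigenvalues λ = 2, 5.
Eigenvectors: (-1,-1) for λ=2, (-2,-1) for λ=5.
From the initial condition, c_1 = 0, c_2 = 1.
v(ln 2) = (0)(2^2)(-1) + (1)(2^5)(-1) = -32.

-32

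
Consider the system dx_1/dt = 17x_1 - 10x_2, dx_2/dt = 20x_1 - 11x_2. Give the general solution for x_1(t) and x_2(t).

Coefficient matrix A = [[17, -10], [20, -11]].
Characteristic polynomial det(A - λI) = λ^2 - 6λ + 13 = 0.
Eigenvalues λ = 3 ± 2i (complex conjugate pair).
For λ=3+2i: an eigenvector is (1,1) - i(2,3) = (1 - 2i, 1 - 3i).
A real fundamental pair from Re and Im of e^((3+2i)t)v: X_1 = e^(3t)(cos(2t)·(1,1) + sin(2t)·(2,3)), X_2 = e^(3t)(sin(2t)·(1,1) - cos(2t)·(2,3)).
General solution: K_1X_1 + K_2X_2.

x_1(t) = 2K_1e^(3t)sin(2t) + K_1e^(3t)cos(2t) + K_2e^(3t)sin(2t) - 2K_2e^(3t)cos(2t), x_2(t) = 3K_1e^(3t)sin(2t) + K_1e^(3t)cos(2t) + K_2e^(3t)sin(2t) - 3K_2e^(3t)cos(2t)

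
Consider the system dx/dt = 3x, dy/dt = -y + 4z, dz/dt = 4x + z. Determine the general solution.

x(t) = K_3e^(3t), y(t) = 2K_1e^(t) + K_2e^(-t) + 2K_3e^(3t), z(t) = K_1e^(t) + 2K_3e^(3t)

Coefficient matrix A = [[3, 0, 0], [0, -1, 4], [4, 0, 1]].
det(A - λI) = 0 gives eigenvalues λ = 1, -1, 3.
For λ=1: eigenvector (0,2,1).
For λ=-1: eigenvector (0,1,0).
For λ=3: eigenvector (1,2,2).
General solution: K_1e^(t)(0,2,1) + K_2e^(-t)(0,1,0) + K_3e^(3t)(1,2,2).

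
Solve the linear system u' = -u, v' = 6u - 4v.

Coefficient matrix A = [[-1, 0], [6, -4]].
Characteristic polynomial det(A - λI) = λ^2 + 5λ + 4 = 0.
Eigenvalues λ = -1, -4.
For λ=-1: (A-λI) row 2 is [6, -3], so an eigenvector is (1, 2).
For λ=-4: (A-λI) row 1 is [3, 0], so an eigenvector is (0, 1).
General solution: K_1e^(-t)(1,2) + K_2e^(-4t)(0,1).

u(t) = K_1e^(-t), v(t) = 2K_1e^(-t) + K_2e^(-4t)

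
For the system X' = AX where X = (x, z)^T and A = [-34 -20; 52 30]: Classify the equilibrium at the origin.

stable spiral

A = [[-34,-20],[52,30]]; det(A-λI) = λ^2 + 4λ + 20.
λ = -2 ± 4i: negative real part.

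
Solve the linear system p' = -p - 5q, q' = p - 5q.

p(t) = 2K_1e^(-3t)sin(t) + K_1e^(-3t)cos(t) + K_2e^(-3t)sin(t) - 2K_2e^(-3t)cos(t), q(t) = K_1e^(-3t)sin(t) - K_2e^(-3t)cos(t)

Coefficient matrix A = [[-1, -5], [1, -5]].
Characteristic polynomial det(A - λI) = λ^2 + 6λ + 10 = 0.
Eigenvalues λ = -3 ± i (complex conjugate pair).
For λ=-3+i: an eigenvector is (1,0) - i(2,1) = (1 - 2i, 0 - i).
A real fundamental pair from Re and Im of e^((-3+i)t)v: X_1 = e^(-3t)(cos(t)·(1,0) + sin(t)·(2,1)), X_2 = e^(-3t)(sin(t)·(1,0) - cos(t)·(2,1)).
General solution: K_1X_1 + K_2X_2.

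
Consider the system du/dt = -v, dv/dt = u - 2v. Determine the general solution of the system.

Coefficient matrix A = [[0, -1], [1, -2]].
Characteristic polynomial det(A - λI) = λ^2 + 2λ + 1 = 0.
Single eigenvalue λ = -1 with algebraic multiplicity 2.
Eigenvector v = (-1,-1); generalized eigenvector w with (A-λI)w=v is (2,3).
General solution: e^(-t)[K_1·v + K_2·(t·v + w)].

u(t) = -K_1e^(-t) - K_2te^(-t) + 2K_2e^(-t), v(t) = -K_1e^(-t) - K_2te^(-t) + 3K_2e^(-t)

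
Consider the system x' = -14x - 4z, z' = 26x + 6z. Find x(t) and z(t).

x(t) = -C_1e^(-4t)sin(2t) - C_1e^(-4t)cos(2t) - C_2e^(-4t)sin(2t) + C_2e^(-4t)cos(2t), z(t) = 2C_1e^(-4t)sin(2t) + 3C_1e^(-4t)cos(2t) + 3C_2e^(-4t)sin(2t) - 2C_2e^(-4t)cos(2t)

Coefficient matrix A = [[-14, -4], [26, 6]].
Characteristic polynomial det(A - λI) = λ^2 + 8λ + 20 = 0.
Eigenvalues λ = -4 ± 2i (complex conjugate pair).
For λ=-4+2i: an eigenvector is (-1,3) - i(-1,2) = (-1 + i, 3 - 2i).
A real fundamental pair from Re and Im of e^((-4+2i)t)v: X_1 = e^(-4t)(cos(2t)·(-1,3) + sin(2t)·(-1,2)), X_2 = e^(-4t)(sin(2t)·(-1,3) - cos(2t)·(-1,2)).
General solution: C_1X_1 + C_2X_2.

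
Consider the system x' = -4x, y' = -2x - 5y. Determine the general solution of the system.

Coefficient matrix A = [[-4, 0], [-2, -5]].
Characteristic polynomial det(A - λI) = λ^2 + 9λ + 20 = 0.
Eigenvalues λ = -4, -5.
For λ=-4: (A-λI) row 2 is [-2, -1], so an eigenvector is (-1, 2).
For λ=-5: (A-λI) row 1 is [1, 0], so an eigenvector is (0, 1).
General solution: C_1e^(-4t)(-1,2) + C_2e^(-5t)(0,1).

x(t) = -C_1e^(-4t), y(t) = 2C_1e^(-4t) + C_2e^(-5t)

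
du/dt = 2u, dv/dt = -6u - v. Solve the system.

u(t) = K_2e^(2t), v(t) = -K_1e^(-t) - 2K_2e^(2t)

Coefficient matrix A = [[2, 0], [-6, -1]].
Characteristic polynomial det(A - λI) = λ^2 - λ - 2 = 0.
Eigenvalues λ = -1, 2.
For λ=-1: (A-λI) row 1 is [3, 0], so an eigenvector is (0, -1).
For λ=2: (A-λI) row 2 is [-6, -3], so an eigenvector is (1, -2).
General solution: K_1e^(-t)(0,-1) + K_2e^(2t)(1,-2).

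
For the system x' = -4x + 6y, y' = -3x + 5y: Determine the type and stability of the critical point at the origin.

saddle

A = [[-4,6],[-3,5]]; det(A-λI) = λ^2 - λ - 2.
λ = -1, 2: opposite signs.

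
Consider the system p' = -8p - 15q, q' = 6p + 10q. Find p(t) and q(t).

Coefficient matrix A = [[-8, -15], [6, 10]].
Characteristic polynomial det(A - λI) = λ^2 - 2λ + 10 = 0.
Eigenvalues λ = 1 ± 3i (complex conjugate pair).
For λ=1+3i: an eigenvector is (-1,1) - i(-2,1) = (-1 + 2i, 1 - i).
A real fundamental pair from Re and Im of e^((1+3i)t)v: X_1 = e^(t)(cos(3t)·(-1,1) + sin(3t)·(-2,1)), X_2 = e^(t)(sin(3t)·(-1,1) - cos(3t)·(-2,1)).
General solution: c_1X_1 + c_2X_2.

p(t) = -2c_1e^(t)sin(3t) - c_1e^(t)cos(3t) - c_2e^(t)sin(3t) + 2c_2e^(t)cos(3t), q(t) = c_1e^(t)sin(3t) + c_1e^(t)cos(3t) + c_2e^(t)sin(3t) - c_2e^(t)cos(3t)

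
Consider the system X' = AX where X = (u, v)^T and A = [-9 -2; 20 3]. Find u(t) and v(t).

u(t) = K_1e^(-3t)sin(2t) - K_2e^(-3t)cos(2t), v(t) = -3K_1e^(-3t)sin(2t) - K_1e^(-3t)cos(2t) - K_2e^(-3t)sin(2t) + 3K_2e^(-3t)cos(2t)

Coefficient matrix A = [[-9, -2], [20, 3]].
Characteristic polynomial det(A - λI) = λ^2 + 6λ + 13 = 0.
Eigenvalues λ = -3 ± 2i (complex conjugate pair).
For λ=-3+2i: an eigenvector is (0,-1) - i(1,-3) = (0 - i, -1 + 3i).
A real fundamental pair from Re and Im of e^((-3+2i)t)v: X_1 = e^(-3t)(cos(2t)·(0,-1) + sin(2t)·(1,-3)), X_2 = e^(-3t)(sin(2t)·(0,-1) - cos(2t)·(1,-3)).
General solution: K_1X_1 + K_2X_2.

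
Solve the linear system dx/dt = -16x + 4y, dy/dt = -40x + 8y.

x(t) = -K_1e^(-4t)cos(4t) - K_2e^(-4t)sin(4t), y(t) = K_1e^(-4t)sin(4t) - 3K_1e^(-4t)cos(4t) - 3K_2e^(-4t)sin(4t) - K_2e^(-4t)cos(4t)

Coefficient matrix A = [[-16, 4], [-40, 8]].
Characteristic polynomial det(A - λI) = λ^2 + 8λ + 32 = 0.
Eigenvalues λ = -4 ± 4i (complex conjugate pair).
For λ=-4+4i: an eigenvector is (-1,-3) - i(0,1) = (-1, -3 - i).
A real fundamental pair from Re and Im of e^((-4+4i)t)v: X_1 = e^(-4t)(cos(4t)·(-1,-3) + sin(4t)·(0,1)), X_2 = e^(-4t)(sin(4t)·(-1,-3) - cos(4t)·(0,1)).
General solution: K_1X_1 + K_2X_2.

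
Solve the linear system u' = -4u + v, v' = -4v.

u(t) = -c_1e^(-4t) - c_2te^(-4t) + c_2e^(-4t), v(t) = -c_2e^(-4t)

Coefficient matrix A = [[-4, 1], [0, -4]].
Characteristic polynomial det(A - λI) = λ^2 + 8λ + 16 = 0.
Single eigenvalue λ = -4 with algebraic multiplicity 2.
Eigenvector v = (-1,0); generalized eigenvector w with (A-λI)w=v is (1,-1).
General solution: e^(-4t)[c_1·v + c_2·(t·v + w)].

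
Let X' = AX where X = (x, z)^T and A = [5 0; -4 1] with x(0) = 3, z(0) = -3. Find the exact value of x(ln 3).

A = [[5,0],[-4,1]]; eigenvalues λ = 1, 5.
Eigenvectors: (0,-1) for λ=1, (1,-1) for λ=5.
From the initial condition, c_1 = 0, c_2 = 3.
x(ln 3) = (0)(3^1)(0) + (3)(3^5)(1) = 729.

729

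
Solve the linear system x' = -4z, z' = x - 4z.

x(t) = 2K_1e^(-2t) + 2K_2te^(-2t) + 3K_2e^(-2t), z(t) = K_1e^(-2t) + K_2te^(-2t) + K_2e^(-2t)

Coefficient matrix A = [[0, -4], [1, -4]].
Characteristic polynomial det(A - λI) = λ^2 + 4λ + 4 = 0.
Single eigenvalue λ = -2 with algebraic multiplicity 2.
Eigenvector v = (2,1); generalized eigenvector w with (A-λI)w=v is (3,1).
General solution: e^(-2t)[K_1·v + K_2·(t·v + w)].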